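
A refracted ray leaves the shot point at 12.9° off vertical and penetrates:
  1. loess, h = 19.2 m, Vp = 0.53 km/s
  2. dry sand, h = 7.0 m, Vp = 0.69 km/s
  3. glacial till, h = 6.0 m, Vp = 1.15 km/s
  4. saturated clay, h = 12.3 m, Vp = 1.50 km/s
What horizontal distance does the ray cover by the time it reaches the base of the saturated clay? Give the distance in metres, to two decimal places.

19.87 m

Apply Snell's law at each interface; in layer i the horizontal offset is hᵢ·tan θᵢ.
Layer 1: θ = 12.90°; offset = 19.2·tan 12.90° = 4.3974 m.
Layer 2: sin θ = 0.69·sin 12.9°/0.53 = 0.2906, θ = 16.90°; offset = 7.0·tan 16.90° = 2.1263 m.
Layer 3: sin θ = 1.15·sin 12.9°/0.53 = 0.4844, θ = 28.97°; offset = 6.0·tan 28.97° = 3.3223 m.
Layer 4: sin θ = 1.50·sin 12.9°/0.53 = 0.6318, θ = 39.19°; offset = 12.3·tan 39.19° = 10.0266 m.
Total horizontal offset = 19.8726 m.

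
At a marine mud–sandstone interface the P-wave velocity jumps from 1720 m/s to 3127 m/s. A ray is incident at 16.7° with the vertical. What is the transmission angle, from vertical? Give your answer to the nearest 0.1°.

sin θ₁/V₁ = sin θ₂/V₂ ⇒ sin θ₂ = 3127·sin 16.7°/1720 = 3127·0.2874/1720 = 0.5224.
θ₂ = sin⁻¹(0.5224) = 31.50° (from vertical).

31.5°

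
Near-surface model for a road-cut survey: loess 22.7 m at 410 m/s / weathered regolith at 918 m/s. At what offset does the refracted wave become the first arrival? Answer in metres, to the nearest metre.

θ_c = arcsin(410/918) = 26.53°, so cos θ_c = 0.8947 and tᵢ = 2h cos θ_c/V₁ = 0.0991 s.
At crossover x/V₁ = x/V₂ + tᵢ ⇒ x = tᵢ/(1/V₁ − 1/V₂) = 0.09907/(2.4390e-03 − 1.0893e-03) = 73.40 m.

73 m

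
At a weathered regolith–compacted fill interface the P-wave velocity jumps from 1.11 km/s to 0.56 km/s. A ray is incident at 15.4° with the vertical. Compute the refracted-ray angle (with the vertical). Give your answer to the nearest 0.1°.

Snell's law: sin θ₂ = (V₂/V₁)·sin θ₁ = (0.56/1.11)·sin 15.4° = 0.1340.
θ₂ = arcsin 0.1340 = 7.70° from the normal.

7.7°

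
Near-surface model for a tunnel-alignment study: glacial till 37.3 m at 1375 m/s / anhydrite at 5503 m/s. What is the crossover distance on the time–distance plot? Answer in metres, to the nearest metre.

96 m

x_cross = 2h·√((V₂+V₁)/(V₂−V₁)).
(V₂+V₁)/(V₂−V₁) = (5503+1375)/(5503−1375) = 1.6662; √ = 1.2908.
x_cross = 2·37.3·1.2908 = 96.29 m.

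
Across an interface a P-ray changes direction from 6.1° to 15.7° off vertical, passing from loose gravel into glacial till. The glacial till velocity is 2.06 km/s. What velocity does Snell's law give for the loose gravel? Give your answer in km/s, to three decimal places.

Snell's law: sin 6.1°/V₁ = sin 15.7°/V₂.
V₁ = V₂·sin 6.1°/sin 15.7° = 2.06 × 0.3927 = 0.809 km/s.

0.809 km/s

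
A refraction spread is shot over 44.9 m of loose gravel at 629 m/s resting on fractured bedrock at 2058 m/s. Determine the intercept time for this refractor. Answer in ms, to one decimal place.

θ_c = arcsin(V₁/V₂) = arcsin(629/2058) = 17.80°; cos θ_c = 0.9521.
tᵢ = 2h·cos θ_c / V₁ = 2·44.9·0.9521 / 629 = 0.13593 s.

135.9 ms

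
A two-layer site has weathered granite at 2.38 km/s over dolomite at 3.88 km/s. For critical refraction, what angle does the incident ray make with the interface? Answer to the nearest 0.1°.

At critical incidence the refracted ray runs along the interface (θ₂ = 90°), so sin θ_c = V₁/V₂.
θ_c = arcsin(2.38/3.88) = arcsin 0.6134 = 37.84°.
Measured from the interface: 90° − 37.84° = 52.16°.

52.2°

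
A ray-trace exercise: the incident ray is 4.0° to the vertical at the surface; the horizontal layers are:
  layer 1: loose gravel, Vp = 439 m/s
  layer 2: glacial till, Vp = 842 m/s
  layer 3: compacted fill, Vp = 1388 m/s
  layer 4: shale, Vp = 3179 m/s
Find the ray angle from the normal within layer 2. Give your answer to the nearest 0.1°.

Snell's law across each interface conserves sin θ / V, so sin θ_2 = V_2·sin θ₁/V₁.
sin θ_2 = 842 × sin 4.0° / 439 = 0.1338.
θ_2 = arcsin 0.1338 = 7.69°.

7.7°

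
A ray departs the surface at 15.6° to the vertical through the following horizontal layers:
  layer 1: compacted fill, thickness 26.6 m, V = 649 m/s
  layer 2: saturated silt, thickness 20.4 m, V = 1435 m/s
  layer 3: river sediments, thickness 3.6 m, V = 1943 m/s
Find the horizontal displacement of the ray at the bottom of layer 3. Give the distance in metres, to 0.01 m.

27.40 m

Ray parameter p = sin 15.6° / 649 m/s = 4.1436e-04 s/m.
Layer 1: θ = 15.60°; offset = 26.6·tan 15.60° = 7.4269 m.
Layer 2: sin θ = p·1435 = 0.5946 → θ = 36.48°; offset = 20.4·tan 36.48° = 15.0867 m.
Layer 3: sin θ = p·1943 = 0.8051 → θ = 53.62°; offset = 3.6·tan 53.62° = 4.8865 m.
Summing the layer offsets gives 27.4001 m.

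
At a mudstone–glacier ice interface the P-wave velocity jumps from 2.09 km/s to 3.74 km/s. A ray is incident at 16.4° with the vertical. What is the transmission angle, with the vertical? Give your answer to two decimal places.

Snell's law: sin θ₂ = (V₂/V₁)·sin θ₁ = (3.74/2.09)·sin 16.4° = 0.5052.
θ₂ = sin⁻¹(0.5052) = 30.35° (from vertical).

30.35°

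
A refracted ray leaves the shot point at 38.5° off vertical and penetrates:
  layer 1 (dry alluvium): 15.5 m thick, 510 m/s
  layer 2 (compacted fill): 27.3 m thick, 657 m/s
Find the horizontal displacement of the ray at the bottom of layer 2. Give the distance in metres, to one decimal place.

Apply Snell's law at each interface; in layer i the horizontal offset is hᵢ·tan θᵢ.
Layer 1: θ = 38.50°; offset = 15.5·tan 38.50° = 12.329 m.
Layer 2: sin θ = 657·sin 38.5°/510 = 0.8019, θ = 53.32°; offset = 27.3·tan 53.32° = 36.647 m.
Summing the layer offsets gives 48.977 m.

49.0 m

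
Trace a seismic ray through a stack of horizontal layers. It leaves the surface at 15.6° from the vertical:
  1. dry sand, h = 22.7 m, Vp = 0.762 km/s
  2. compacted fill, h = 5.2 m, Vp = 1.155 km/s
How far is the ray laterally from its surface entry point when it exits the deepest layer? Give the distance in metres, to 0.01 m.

8.66 m

p = sin θ₁/V₁ = sin 15.6°/0.762 = 3.5291e-01 s/km is conserved through the stack.
Layer 1: θ = 15.60°; offset = 22.7·tan 15.60° = 6.3380 m.
Layer 2: sin θ = p·1.155 = 0.4076 → θ = 24.06°; offset = 5.2·tan 24.06° = 2.3212 m.
Total horizontal offset = 8.6591 m.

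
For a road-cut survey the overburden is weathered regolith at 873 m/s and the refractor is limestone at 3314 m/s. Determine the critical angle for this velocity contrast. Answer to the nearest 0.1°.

15.3°

At critical incidence the refracted ray runs along the interface (θ₂ = 90°), so sin θ_c = V₁/V₂.
θ_c = arcsin(873/3314) = arcsin 0.2634 = 15.27°.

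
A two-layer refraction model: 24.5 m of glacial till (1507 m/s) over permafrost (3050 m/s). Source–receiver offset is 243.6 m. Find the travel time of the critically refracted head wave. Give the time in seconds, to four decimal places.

0.1081 s

θ_c = arcsin(V₁/V₂) = arcsin(1507/3050) = 29.61°, cos θ_c = 0.8694.
Intercept time tᵢ = 2h cos θ_c / V₁ = 2·24.5·0.8694/1507 = 0.02827 s.
t = x/V₂ + tᵢ = 243.6/3050 + 0.02827 = 0.10814 s.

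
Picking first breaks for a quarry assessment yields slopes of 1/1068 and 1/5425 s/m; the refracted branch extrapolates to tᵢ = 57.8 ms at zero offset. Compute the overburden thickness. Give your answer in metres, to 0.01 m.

h = tᵢ·V₁·V₂ / (2·√(V₂²−V₁²)).
√(V₂²−V₁²) = √(5425² − 1068²) = 5318.8 m/s.
h = 0.0578 s × 1068 × 5425 / (2 × 5318.8) = 31.48 m.

31.48 m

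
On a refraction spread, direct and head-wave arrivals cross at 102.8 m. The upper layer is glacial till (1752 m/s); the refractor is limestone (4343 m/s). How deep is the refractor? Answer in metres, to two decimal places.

33.51 m

h = (x_cross/2)·√((V₂−V₁)/(V₂+V₁)).
(V₂−V₁)/(V₂+V₁) = (4343−1752)/(4343+1752) = 0.4251; √ = 0.6520.
h = (102.8/2)·0.6520 = 33.51 m.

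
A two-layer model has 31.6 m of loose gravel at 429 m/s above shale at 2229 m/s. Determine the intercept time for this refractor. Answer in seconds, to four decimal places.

0.1446 s

θ_c = arcsin(V₁/V₂) = arcsin(429/2229) = 11.10°; cos θ_c = 0.9813.
tᵢ = 2h·cos θ_c / V₁ = 2·31.6·0.9813 / 429 = 0.14457 s.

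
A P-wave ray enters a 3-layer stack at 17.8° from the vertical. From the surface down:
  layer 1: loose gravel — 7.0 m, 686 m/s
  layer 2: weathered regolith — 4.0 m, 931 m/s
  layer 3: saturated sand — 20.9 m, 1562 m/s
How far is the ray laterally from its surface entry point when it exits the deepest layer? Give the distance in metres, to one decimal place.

24.3 m

p = sin θ₁/V₁ = sin 17.8°/686 = 4.4562e-04 s/m is conserved through the stack.
Layer 1: θ = 17.80°; offset = 7.0·tan 17.80° = 2.247 m.
Layer 2: sin θ = p·931 = 0.4149 → θ = 24.51°; offset = 4.0·tan 24.51° = 1.824 m.
Layer 3: sin θ = p·1562 = 0.6961 → θ = 44.11°; offset = 20.9·tan 44.11° = 20.262 m.
Summing the layer offsets gives 24.333 m.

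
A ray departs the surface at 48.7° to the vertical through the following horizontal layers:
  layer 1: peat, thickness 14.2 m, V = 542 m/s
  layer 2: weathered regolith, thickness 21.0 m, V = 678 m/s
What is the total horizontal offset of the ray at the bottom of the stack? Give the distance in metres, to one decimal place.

p = sin θ₁/V₁ = sin 48.7°/542 = 1.3861e-03 s/m is conserved through the stack.
Layer 1: θ = 48.70°; offset = 14.2·tan 48.70° = 16.164 m.
Layer 2: sin θ = p·678 = 0.9398 → θ = 70.01°; offset = 21.0·tan 70.01° = 57.739 m.
Σ offsets = 73.903 m.

73.9 m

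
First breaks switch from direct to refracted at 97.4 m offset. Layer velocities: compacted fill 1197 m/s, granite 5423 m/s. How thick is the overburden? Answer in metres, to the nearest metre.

h = (x_cross/2)·√((V₂−V₁)/(V₂+V₁)).
(V₂−V₁)/(V₂+V₁) = (5423−1197)/(5423+1197) = 0.6384; √ = 0.7990.
h = (97.4/2)·0.7990 = 38.91 m.

39 m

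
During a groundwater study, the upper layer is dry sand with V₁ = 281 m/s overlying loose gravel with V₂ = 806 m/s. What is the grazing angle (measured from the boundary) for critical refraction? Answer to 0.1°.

Critical incidence: sin θ_c = V₁/V₂ = 281/806 = 0.3486.
θ_c = arcsin 0.3486 = 20.40°.
Measured from the interface: 90° − 20.40° = 69.60°.

69.6°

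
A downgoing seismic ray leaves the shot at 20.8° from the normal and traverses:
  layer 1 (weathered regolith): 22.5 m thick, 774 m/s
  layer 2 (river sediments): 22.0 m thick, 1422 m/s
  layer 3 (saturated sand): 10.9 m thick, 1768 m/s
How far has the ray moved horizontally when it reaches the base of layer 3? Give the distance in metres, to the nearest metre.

43 m

Apply Snell's law at each interface; in layer i the horizontal offset is hᵢ·tan θᵢ.
Layer 1: θ = 20.80°; offset = 22.5·tan 20.80° = 8.547 m.
Layer 2: sin θ = 1422·sin 20.8°/774 = 0.6524, θ = 40.72°; offset = 22.0·tan 40.72° = 18.939 m.
Layer 3: sin θ = 1768·sin 20.8°/774 = 0.8111, θ = 54.21°; offset = 10.9·tan 54.21° = 15.118 m.
Σ offsets = 42.603 m.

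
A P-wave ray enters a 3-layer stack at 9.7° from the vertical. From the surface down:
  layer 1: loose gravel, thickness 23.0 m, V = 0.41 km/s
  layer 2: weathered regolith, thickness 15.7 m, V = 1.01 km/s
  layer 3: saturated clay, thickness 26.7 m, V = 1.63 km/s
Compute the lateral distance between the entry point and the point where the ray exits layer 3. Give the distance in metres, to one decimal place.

Ray parameter p = sin 9.7° / 0.41 km/s = 4.1095e-01 s/km.
Layer 1: θ = 9.70°; offset = 23.0·tan 9.70° = 3.931 m.
Layer 2: sin θ = p·1.01 = 0.4151 → θ = 24.52°; offset = 15.7·tan 24.52° = 7.163 m.
Layer 3: sin θ = p·1.63 = 0.6698 → θ = 42.06°; offset = 26.7·tan 42.06° = 24.088 m.
Σ offsets = 35.182 m.

35.2 m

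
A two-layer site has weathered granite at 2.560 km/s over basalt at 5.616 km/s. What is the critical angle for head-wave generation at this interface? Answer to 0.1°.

At critical incidence the refracted ray runs along the interface (θ₂ = 90°), so sin θ_c = V₁/V₂.
θ_c = arcsin(2.560/5.616) = arcsin 0.4558 = 27.12°.

27.1°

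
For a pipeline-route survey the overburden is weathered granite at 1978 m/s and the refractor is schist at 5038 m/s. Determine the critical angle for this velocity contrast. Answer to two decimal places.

23.12°

At critical incidence the refracted ray runs along the interface (θ₂ = 90°), so sin θ_c = V₁/V₂.
θ_c = arcsin(1978/5038) = arcsin 0.3926 = 23.12°.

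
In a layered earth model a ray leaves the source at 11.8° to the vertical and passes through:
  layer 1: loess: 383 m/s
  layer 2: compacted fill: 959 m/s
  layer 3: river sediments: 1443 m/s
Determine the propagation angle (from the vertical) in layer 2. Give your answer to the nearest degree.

Ray parameter p = sin 11.8° / 383 = 5.3393e-04 s/m.
sin θ_2 = p·V_2 = 5.3393e-04 × 959 = 0.5120.
θ_2 = 30.80° from the vertical.

31°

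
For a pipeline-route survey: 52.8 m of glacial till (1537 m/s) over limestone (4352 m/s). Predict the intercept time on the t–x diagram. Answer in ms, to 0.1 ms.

θ_c = arcsin(V₁/V₂) = arcsin(1537/4352) = 20.68°; cos θ_c = 0.9356.
tᵢ = 2h·cos θ_c / V₁ = 2·52.8·0.9356 / 1537 = 0.06428 s.

64.3 ms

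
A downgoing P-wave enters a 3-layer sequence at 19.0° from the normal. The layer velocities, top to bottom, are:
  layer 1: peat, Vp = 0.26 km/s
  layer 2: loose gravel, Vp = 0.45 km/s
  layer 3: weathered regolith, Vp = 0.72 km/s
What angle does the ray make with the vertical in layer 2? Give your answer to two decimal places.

34.30°

Ray parameter p = sin 19.0° / 0.26 = 1.2522e+00 s/km.
sin θ_2 = p·V_2 = 1.2522e+00 × 0.45 = 0.5635.
θ_2 = arcsin 0.5635 = 34.30°.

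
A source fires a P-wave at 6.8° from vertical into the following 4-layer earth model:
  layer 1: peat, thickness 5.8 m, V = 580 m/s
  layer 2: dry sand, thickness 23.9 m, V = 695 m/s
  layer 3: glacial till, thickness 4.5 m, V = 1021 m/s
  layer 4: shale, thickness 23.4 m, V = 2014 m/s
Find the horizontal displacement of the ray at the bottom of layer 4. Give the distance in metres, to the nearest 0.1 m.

Apply Snell's law at each interface; in layer i the horizontal offset is hᵢ·tan θᵢ.
Layer 1: θ = 6.80°; offset = 5.8·tan 6.80° = 0.692 m.
Layer 2: sin θ = 695·sin 6.8°/580 = 0.1419, θ = 8.16°; offset = 23.9·tan 8.16° = 3.426 m.
Layer 3: sin θ = 1021·sin 6.8°/580 = 0.2084, θ = 12.03°; offset = 4.5·tan 12.03° = 0.959 m.
Layer 4: sin θ = 2014·sin 6.8°/580 = 0.4111, θ = 24.28°; offset = 23.4·tan 24.28° = 10.554 m.
Summing the layer offsets gives 15.630 m.

15.6 m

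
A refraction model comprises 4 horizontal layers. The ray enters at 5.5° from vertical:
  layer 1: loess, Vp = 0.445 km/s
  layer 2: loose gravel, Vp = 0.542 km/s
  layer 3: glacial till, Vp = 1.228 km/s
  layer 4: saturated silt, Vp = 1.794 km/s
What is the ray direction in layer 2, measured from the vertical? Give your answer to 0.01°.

6.70°

Snell's law across each interface conserves sin θ / V, so sin θ_2 = V_2·sin θ₁/V₁.
sin θ_2 = 0.542 × sin 5.5° / 0.445 = 0.1167.
θ_2 = 6.70° from the vertical.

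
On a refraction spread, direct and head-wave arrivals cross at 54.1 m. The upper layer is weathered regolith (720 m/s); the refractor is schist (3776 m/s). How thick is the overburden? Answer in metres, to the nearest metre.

22 m

h = (x_cross/2)·√((V₂−V₁)/(V₂+V₁)).
(V₂−V₁)/(V₂+V₁) = (3776−720)/(3776+720) = 0.6797; √ = 0.8244.
h = (54.1/2)·0.8244 = 22.30 m.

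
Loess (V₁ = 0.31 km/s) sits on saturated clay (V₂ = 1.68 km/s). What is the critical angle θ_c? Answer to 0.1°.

Critical incidence: sin θ_c = V₁/V₂ = 0.31/1.68 = 0.1845.
θ_c = arcsin 0.1845 = 10.63°.

10.6°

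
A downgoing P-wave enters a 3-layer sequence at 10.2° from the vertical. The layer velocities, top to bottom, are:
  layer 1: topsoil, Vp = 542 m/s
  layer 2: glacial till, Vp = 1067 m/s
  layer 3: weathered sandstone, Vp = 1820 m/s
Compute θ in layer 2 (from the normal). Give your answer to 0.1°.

20.4°

Snell's law across each interface conserves sin θ / V, so sin θ_2 = V_2·sin θ₁/V₁.
sin θ_2 = 1067 × sin 10.2° / 542 = 0.3486.
θ_2 = arcsin 0.3486 = 20.40°.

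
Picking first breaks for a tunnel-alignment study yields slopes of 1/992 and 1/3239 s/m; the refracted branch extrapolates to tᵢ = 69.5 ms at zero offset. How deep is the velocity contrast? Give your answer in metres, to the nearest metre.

36 m

h = tᵢ·V₁·V₂ / (2·√(V₂²−V₁²)).
√(V₂²−V₁²) = √(3239² − 992²) = 3083.4 m/s.
h = 0.0695 s × 992 × 3239 / (2 × 3083.4) = 36.21 m.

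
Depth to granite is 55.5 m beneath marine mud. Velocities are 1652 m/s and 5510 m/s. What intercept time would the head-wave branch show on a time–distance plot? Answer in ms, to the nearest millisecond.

tᵢ = 2h·√(V₂²−V₁²)/(V₁V₂).
√(V₂²−V₁²) = √(5510²−1652²) = 5256.5 m/s.
tᵢ = 2·55.5·5256.5/(1652·5510) = 0.06410 s.

64 ms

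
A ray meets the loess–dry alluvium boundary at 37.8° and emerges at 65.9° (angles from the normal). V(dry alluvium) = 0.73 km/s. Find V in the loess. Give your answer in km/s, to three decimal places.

sin 37.8° = 0.6129; sin 65.9° = 0.9128.
V₁ = V₂·(sin θ₁/sin θ₂) = 0.73·(0.6129/0.9128) = 0.490 km/s.

0.490 km/s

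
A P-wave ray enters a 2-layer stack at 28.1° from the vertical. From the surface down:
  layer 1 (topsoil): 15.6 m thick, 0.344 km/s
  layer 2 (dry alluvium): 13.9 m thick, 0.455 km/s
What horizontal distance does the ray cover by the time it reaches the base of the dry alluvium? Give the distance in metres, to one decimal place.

19.4 m

Apply Snell's law at each interface; in layer i the horizontal offset is hᵢ·tan θᵢ.
Layer 1: θ = 28.10°; offset = 15.6·tan 28.10° = 8.330 m.
Layer 2: sin θ = 0.455·sin 28.1°/0.344 = 0.6230, θ = 38.54°; offset = 13.9·tan 38.54° = 11.071 m.
Total horizontal offset = 19.400 m.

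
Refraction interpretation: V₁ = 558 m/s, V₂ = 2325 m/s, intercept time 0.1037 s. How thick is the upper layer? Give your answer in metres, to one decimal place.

29.8 m

h = tᵢ·V₁·V₂ / (2·√(V₂²−V₁²)).
√(V₂²−V₁²) = √(2325² − 558²) = 2257.0 m/s.
h = 0.1037 s × 558 × 2325 / (2 × 2257.0) = 29.80 m.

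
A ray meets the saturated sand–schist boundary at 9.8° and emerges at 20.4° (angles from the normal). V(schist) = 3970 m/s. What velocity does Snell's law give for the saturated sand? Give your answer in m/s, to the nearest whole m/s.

1939 m/s

sin 9.8° = 0.1702; sin 20.4° = 0.3486.
V₁ = V₂·(sin θ₁/sin θ₂) = 3970·(0.1702/0.3486) = 1938.57 m/s.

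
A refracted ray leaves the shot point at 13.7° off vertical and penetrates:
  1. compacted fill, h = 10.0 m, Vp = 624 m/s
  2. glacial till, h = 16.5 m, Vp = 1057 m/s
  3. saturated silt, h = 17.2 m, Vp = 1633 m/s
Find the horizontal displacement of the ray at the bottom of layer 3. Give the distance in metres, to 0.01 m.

p = sin θ₁/V₁ = sin 13.7°/624 = 3.7955e-04 s/m is conserved through the stack.
Layer 1: θ = 13.70°; offset = 10.0·tan 13.70° = 2.4377 m.
Layer 2: sin θ = p·1057 = 0.4012 → θ = 23.65°; offset = 16.5·tan 23.65° = 7.2266 m.
Layer 3: sin θ = p·1633 = 0.6198 → θ = 38.30°; offset = 17.2·tan 38.30° = 13.5846 m.
Total horizontal offset = 23.2489 m.

23.25 m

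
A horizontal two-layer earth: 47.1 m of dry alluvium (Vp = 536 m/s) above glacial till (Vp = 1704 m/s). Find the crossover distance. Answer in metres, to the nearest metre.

130 m

θ_c = arcsin(536/1704) = 18.33°, so cos θ_c = 0.9492 and tᵢ = 2h cos θ_c/V₁ = 0.1668 s.
At crossover x/V₁ = x/V₂ + tᵢ ⇒ x = tᵢ/(1/V₁ − 1/V₂) = 0.16683/(1.8657e-03 − 5.8685e-04) = 130.45 m.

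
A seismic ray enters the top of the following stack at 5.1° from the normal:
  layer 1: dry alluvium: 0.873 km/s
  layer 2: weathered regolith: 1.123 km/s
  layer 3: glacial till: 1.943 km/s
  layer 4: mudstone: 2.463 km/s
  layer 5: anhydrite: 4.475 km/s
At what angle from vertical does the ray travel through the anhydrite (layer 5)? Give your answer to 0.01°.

27.11°

Ray parameter p = sin 5.1° / 0.873 = 1.0183e-01 s/km.
sin θ_5 = p·V_5 = 1.0183e-01 × 4.475 = 0.4557.
θ_5 = 27.11° from the vertical.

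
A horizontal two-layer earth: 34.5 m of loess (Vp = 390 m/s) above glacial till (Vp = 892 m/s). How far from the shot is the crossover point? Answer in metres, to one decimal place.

θ_c = arcsin(390/892) = 25.93°, so cos θ_c = 0.8994 and tᵢ = 2h cos θ_c/V₁ = 0.1591 s.
At crossover x/V₁ = x/V₂ + tᵢ ⇒ x = tᵢ/(1/V₁ − 1/V₂) = 0.15912/(2.5641e-03 − 1.1211e-03) = 110.27 m.

110.3 m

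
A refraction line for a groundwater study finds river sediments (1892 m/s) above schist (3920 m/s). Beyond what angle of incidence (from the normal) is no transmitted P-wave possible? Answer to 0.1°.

At critical incidence the refracted ray runs along the interface (θ₂ = 90°), so sin θ_c = V₁/V₂.
θ_c = arcsin(1892/3920) = arcsin 0.4827 = 28.86°.

28.9°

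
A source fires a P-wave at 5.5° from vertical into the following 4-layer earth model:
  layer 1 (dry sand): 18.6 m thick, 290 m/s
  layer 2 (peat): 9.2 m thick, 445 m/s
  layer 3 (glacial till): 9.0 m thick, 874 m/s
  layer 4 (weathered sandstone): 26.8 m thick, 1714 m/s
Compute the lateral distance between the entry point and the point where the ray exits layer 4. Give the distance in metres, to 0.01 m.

24.30 m

Apply Snell's law at each interface; in layer i the horizontal offset is hᵢ·tan θᵢ.
Layer 1: θ = 5.50°; offset = 18.6·tan 5.50° = 1.7910 m.
Layer 2: sin θ = 445·sin 5.5°/290 = 0.1471, θ = 8.46°; offset = 9.2·tan 8.46° = 1.3680 m.
Layer 3: sin θ = 874·sin 5.5°/290 = 0.2889, θ = 16.79°; offset = 9.0·tan 16.79° = 2.7155 m.
Layer 4: sin θ = 1714·sin 5.5°/290 = 0.5665, θ = 34.51°; offset = 26.8·tan 34.51° = 18.4227 m.
Σ offsets = 24.2972 m.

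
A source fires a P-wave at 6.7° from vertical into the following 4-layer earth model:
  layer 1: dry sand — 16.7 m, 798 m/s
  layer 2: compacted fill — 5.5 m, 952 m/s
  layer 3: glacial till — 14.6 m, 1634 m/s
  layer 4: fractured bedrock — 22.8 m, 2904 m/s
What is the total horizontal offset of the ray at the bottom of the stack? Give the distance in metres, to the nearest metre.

Apply Snell's law at each interface; in layer i the horizontal offset is hᵢ·tan θᵢ.
Layer 1: θ = 6.70°; offset = 16.7·tan 6.70° = 1.962 m.
Layer 2: sin θ = 952·sin 6.7°/798 = 0.1392, θ = 8.00°; offset = 5.5·tan 8.00° = 0.773 m.
Layer 3: sin θ = 1634·sin 6.7°/798 = 0.2389, θ = 13.82°; offset = 14.6·tan 13.82° = 3.592 m.
Layer 4: sin θ = 2904·sin 6.7°/798 = 0.4246, θ = 25.12°; offset = 22.8·tan 25.12° = 10.692 m.
Total horizontal offset = 17.019 m.

17 m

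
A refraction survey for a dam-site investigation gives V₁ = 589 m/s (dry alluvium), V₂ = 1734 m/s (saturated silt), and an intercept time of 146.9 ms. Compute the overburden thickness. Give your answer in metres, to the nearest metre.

46 m

h = tᵢ·V₁·V₂ / (2·√(V₂²−V₁²)).
√(V₂²−V₁²) = √(1734² − 589²) = 1630.9 m/s.
h = 0.1469 s × 589 × 1734 / (2 × 1630.9) = 46.00 m.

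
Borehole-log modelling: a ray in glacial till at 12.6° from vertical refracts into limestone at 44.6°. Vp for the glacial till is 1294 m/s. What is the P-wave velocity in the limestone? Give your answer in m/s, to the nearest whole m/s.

4165 m/s

sin 12.6° = 0.2181; sin 44.6° = 0.7022.
V₂ = V₁·(sin θ₂/sin θ₁) = 1294·(0.7022/0.2181) = 4165.09 m/s.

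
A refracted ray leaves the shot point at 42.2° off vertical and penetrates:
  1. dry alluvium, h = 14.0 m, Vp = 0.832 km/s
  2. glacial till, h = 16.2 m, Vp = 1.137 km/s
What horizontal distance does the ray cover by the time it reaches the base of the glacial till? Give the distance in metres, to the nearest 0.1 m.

50.2 m

Apply Snell's law at each interface; in layer i the horizontal offset is hᵢ·tan θᵢ.
Layer 1: θ = 42.20°; offset = 14.0·tan 42.20° = 12.694 m.
Layer 2: sin θ = 1.137·sin 42.2°/0.832 = 0.9180, θ = 66.63°; offset = 16.2·tan 66.63° = 37.490 m.
Total horizontal offset = 50.185 m.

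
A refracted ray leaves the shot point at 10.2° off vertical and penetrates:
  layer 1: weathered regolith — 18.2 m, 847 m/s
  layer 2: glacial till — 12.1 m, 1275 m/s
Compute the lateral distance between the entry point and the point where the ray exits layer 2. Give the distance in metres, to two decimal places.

6.62 m

Apply Snell's law at each interface; in layer i the horizontal offset is hᵢ·tan θᵢ.
Layer 1: θ = 10.20°; offset = 18.2·tan 10.20° = 3.2747 m.
Layer 2: sin θ = 1275·sin 10.2°/847 = 0.2666, θ = 15.46°; offset = 12.1·tan 15.46° = 3.3466 m.
Summing the layer offsets gives 6.6213 m.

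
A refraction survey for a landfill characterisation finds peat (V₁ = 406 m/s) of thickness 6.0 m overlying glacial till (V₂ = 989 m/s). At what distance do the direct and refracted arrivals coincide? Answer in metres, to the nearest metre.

x_cross = 2h·√((V₂+V₁)/(V₂−V₁)).
(V₂+V₁)/(V₂−V₁) = (989+406)/(989−406) = 2.3928; √ = 1.5469.
x_cross = 2·6.0·1.5469 = 18.56 m.

19 m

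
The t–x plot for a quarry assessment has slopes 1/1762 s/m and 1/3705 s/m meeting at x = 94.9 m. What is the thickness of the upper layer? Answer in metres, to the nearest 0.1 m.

28.3 m

h = (x_cross/2)·√((V₂−V₁)/(V₂+V₁)).
(V₂−V₁)/(V₂+V₁) = (3705−1762)/(3705+1762) = 0.3554; √ = 0.5962.
h = (94.9/2)·0.5962 = 28.29 m.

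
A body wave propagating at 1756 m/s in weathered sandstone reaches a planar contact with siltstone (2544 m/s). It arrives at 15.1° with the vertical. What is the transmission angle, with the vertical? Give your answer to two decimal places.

22.17°

Snell's law: sin θ₂ = (V₂/V₁)·sin θ₁ = (2544/1756)·sin 15.1° = 0.3774.
θ₂ = sin⁻¹(0.3774) = 22.17° (from vertical).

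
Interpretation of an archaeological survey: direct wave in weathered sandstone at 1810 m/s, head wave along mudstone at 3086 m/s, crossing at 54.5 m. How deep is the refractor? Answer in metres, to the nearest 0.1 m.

13.9 m

x_cross = 2h·√((V₂+V₁)/(V₂−V₁)) → h = x_cross / (2·√((V₂+V₁)/(V₂−V₁))).
√((V₂+V₁)/(V₂−V₁)) = √((3086+1810)/(3086−1810)) = 1.9588.
h = 54.5 / (2·1.9588) = 13.91 m.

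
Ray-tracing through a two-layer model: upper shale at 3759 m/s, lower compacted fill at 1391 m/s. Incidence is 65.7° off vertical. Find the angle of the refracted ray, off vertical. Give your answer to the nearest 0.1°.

sin θ₁/V₁ = sin θ₂/V₂ ⇒ sin θ₂ = 1391·sin 65.7°/3759 = 1391·0.9114/3759 = 0.3373.
θ₂ = arcsin 0.3373 = 19.71° from the normal.

19.7°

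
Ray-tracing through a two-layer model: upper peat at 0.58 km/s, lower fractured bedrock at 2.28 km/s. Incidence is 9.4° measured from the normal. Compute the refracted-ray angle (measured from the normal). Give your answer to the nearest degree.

Snell's law: sin θ₂ = (V₂/V₁)·sin θ₁ = (2.28/0.58)·sin 9.4° = 0.6420.
θ₂ = arcsin 0.6420 = 39.94° from the normal.

40°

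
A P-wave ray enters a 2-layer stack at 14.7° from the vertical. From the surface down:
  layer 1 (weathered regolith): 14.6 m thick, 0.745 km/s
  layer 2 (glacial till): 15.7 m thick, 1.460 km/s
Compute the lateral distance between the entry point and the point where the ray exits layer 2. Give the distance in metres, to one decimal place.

12.8 m

Ray parameter p = sin 14.7° / 0.745 km/s = 3.4061e-01 s/km.
Layer 1: θ = 14.70°; offset = 14.6·tan 14.70° = 3.830 m.
Layer 2: sin θ = p·1.460 = 0.4973 → θ = 29.82°; offset = 15.7·tan 29.82° = 8.999 m.
Σ offsets = 12.829 m.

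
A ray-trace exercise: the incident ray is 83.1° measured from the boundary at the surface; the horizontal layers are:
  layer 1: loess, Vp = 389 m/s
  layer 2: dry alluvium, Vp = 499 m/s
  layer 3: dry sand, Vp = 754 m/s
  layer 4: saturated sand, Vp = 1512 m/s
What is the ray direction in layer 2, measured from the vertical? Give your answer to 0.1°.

From the normal: θ₁ = 90° − 83.1° = 6.9°.
Snell's law across each interface conserves sin θ / V, so sin θ_2 = V_2·sin θ₁/V₁.
sin θ_2 = 499 × sin 6.9° / 389 = 0.1541.
θ_2 = 8.87° from the vertical.

8.9°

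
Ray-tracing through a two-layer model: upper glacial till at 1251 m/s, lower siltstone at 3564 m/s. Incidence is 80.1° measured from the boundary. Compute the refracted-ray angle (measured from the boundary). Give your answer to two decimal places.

60.67°

Angle from the normal: 90° − 80.1° = 9.9°.
Snell's law: sin θ₂ = (V₂/V₁)·sin θ₁ = (3564/1251)·sin 9.9° = 0.4898.
θ₂ = arcsin 0.4898 = 29.33° from the normal.
From the interface: 90° − 29.33° = 60.67°.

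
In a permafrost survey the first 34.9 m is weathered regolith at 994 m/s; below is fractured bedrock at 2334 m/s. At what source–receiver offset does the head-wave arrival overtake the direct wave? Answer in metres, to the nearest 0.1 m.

110.0 m

x_cross = 2h·√((V₂+V₁)/(V₂−V₁)).
(V₂+V₁)/(V₂−V₁) = (2334+994)/(2334−994) = 2.4836; √ = 1.5759.
x_cross = 2·34.9·1.5759 = 110.00 m.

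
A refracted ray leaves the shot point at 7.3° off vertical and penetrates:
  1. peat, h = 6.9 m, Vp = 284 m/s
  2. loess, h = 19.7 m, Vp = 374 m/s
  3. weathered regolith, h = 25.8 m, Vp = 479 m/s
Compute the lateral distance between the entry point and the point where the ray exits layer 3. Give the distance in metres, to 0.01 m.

Apply Snell's law at each interface; in layer i the horizontal offset is hᵢ·tan θᵢ.
Layer 1: θ = 7.30°; offset = 6.9·tan 7.30° = 0.8839 m.
Layer 2: sin θ = 374·sin 7.3°/284 = 0.1673, θ = 9.63°; offset = 19.7·tan 9.63° = 3.3436 m.
Layer 3: sin θ = 479·sin 7.3°/284 = 0.2143, θ = 12.38°; offset = 25.8·tan 12.38° = 5.6607 m.
Summing the layer offsets gives 9.8882 m.

9.89 m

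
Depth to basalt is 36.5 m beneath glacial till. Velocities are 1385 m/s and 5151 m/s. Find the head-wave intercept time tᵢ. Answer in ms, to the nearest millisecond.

tᵢ = 2h·√(V₂²−V₁²)/(V₁V₂).
√(V₂²−V₁²) = √(5151²−1385²) = 4961.3 m/s.
tᵢ = 2·36.5·4961.3/(1385·5151) = 0.05077 s.

51 ms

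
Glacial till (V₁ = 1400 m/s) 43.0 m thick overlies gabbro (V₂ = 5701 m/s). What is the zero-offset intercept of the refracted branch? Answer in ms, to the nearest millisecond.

tᵢ = 2h·√(V₂²−V₁²)/(V₁V₂).
√(V₂²−V₁²) = √(5701²−1400²) = 5526.4 m/s.
tᵢ = 2·43.0·5526.4/(1400·5701) = 0.05955 s.

60 ms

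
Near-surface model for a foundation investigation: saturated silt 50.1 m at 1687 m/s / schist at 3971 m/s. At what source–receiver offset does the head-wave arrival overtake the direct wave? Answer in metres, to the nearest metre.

θ_c = arcsin(1687/3971) = 25.14°, so cos θ_c = 0.9053 and tᵢ = 2h cos θ_c/V₁ = 0.0538 s.
At crossover x/V₁ = x/V₂ + tᵢ ⇒ x = tᵢ/(1/V₁ − 1/V₂) = 0.05377/(5.9277e-04 − 2.5183e-04) = 157.71 m.

158 m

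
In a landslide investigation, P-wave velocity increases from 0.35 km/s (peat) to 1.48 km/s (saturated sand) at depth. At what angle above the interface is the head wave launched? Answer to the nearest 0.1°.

At critical incidence the refracted ray runs along the interface (θ₂ = 90°), so sin θ_c = V₁/V₂.
θ_c = arcsin(0.35/1.48) = arcsin 0.2365 = 13.68°.
Measured from the interface: 90° − 13.68° = 76.32°.

76.3°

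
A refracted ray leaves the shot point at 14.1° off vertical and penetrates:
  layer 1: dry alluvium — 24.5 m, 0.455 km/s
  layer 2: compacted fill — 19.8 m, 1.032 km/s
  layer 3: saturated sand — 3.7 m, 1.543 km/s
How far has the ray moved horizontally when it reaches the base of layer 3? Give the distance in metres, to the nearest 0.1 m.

p = sin θ₁/V₁ = sin 14.1°/0.455 = 5.3542e-01 s/km is conserved through the stack.
Layer 1: θ = 14.10°; offset = 24.5·tan 14.10° = 6.154 m.
Layer 2: sin θ = p·1.032 = 0.5526 → θ = 33.54°; offset = 19.8·tan 33.54° = 13.126 m.
Layer 3: sin θ = p·1.543 = 0.8261 → θ = 55.71°; offset = 3.7·tan 55.71° = 5.425 m.
Total horizontal offset = 24.705 m.

24.7 m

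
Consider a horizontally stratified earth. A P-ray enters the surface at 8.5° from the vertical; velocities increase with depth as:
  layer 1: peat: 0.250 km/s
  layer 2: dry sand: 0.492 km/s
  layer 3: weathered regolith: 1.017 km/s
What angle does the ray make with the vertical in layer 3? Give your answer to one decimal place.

Ray parameter p = sin 8.5° / 0.250 = 5.9124e-01 s/km.
sin θ_3 = p·V_3 = 5.9124e-01 × 1.017 = 0.6013.
θ_3 = arcsin 0.6013 = 36.96°.

37.0°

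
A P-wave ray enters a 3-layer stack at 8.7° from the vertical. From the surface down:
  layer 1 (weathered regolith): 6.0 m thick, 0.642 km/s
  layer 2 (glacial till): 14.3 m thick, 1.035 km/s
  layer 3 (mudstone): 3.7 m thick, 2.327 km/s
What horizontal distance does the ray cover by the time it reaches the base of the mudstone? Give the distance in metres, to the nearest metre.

7 m

Apply Snell's law at each interface; in layer i the horizontal offset is hᵢ·tan θᵢ.
Layer 1: θ = 8.70°; offset = 6.0·tan 8.70° = 0.918 m.
Layer 2: sin θ = 1.035·sin 8.7°/0.642 = 0.2439, θ = 14.11°; offset = 14.3·tan 14.11° = 3.596 m.
Layer 3: sin θ = 2.327·sin 8.7°/0.642 = 0.5483, θ = 33.25°; offset = 3.7·tan 33.25° = 2.426 m.
Summing the layer offsets gives 6.939 m.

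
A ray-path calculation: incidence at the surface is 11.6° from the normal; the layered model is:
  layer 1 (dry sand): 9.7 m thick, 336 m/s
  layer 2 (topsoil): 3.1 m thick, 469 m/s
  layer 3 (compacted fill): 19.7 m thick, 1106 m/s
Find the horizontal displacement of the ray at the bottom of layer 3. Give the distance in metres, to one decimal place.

Apply Snell's law at each interface; in layer i the horizontal offset is hᵢ·tan θᵢ.
Layer 1: θ = 11.60°; offset = 9.7·tan 11.60° = 1.991 m.
Layer 2: sin θ = 469·sin 11.6°/336 = 0.2807, θ = 16.30°; offset = 3.1·tan 16.30° = 0.907 m.
Layer 3: sin θ = 1106·sin 11.6°/336 = 0.6619, θ = 41.44°; offset = 19.7·tan 41.44° = 17.395 m.
Σ offsets = 20.292 m.

20.3 m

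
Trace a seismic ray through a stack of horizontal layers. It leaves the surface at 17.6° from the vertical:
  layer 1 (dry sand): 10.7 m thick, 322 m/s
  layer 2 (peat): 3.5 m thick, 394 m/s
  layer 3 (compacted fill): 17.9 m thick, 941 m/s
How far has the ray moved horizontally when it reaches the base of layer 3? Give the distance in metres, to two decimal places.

Apply Snell's law at each interface; in layer i the horizontal offset is hᵢ·tan θᵢ.
Layer 1: θ = 17.60°; offset = 10.7·tan 17.60° = 3.3942 m.
Layer 2: sin θ = 394·sin 17.6°/322 = 0.3700, θ = 21.71°; offset = 3.5·tan 21.71° = 1.3938 m.
Layer 3: sin θ = 941·sin 17.6°/322 = 0.8836, θ = 62.08°; offset = 17.9·tan 62.08° = 33.7842 m.
Σ offsets = 38.5723 m.

38.57 m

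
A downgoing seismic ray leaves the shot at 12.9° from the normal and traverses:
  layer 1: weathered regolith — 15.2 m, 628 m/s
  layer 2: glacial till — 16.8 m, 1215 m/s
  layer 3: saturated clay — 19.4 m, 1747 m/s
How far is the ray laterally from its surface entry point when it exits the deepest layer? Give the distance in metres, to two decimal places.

Apply Snell's law at each interface; in layer i the horizontal offset is hᵢ·tan θᵢ.
Layer 1: θ = 12.90°; offset = 15.2·tan 12.90° = 3.4813 m.
Layer 2: sin θ = 1215·sin 12.9°/628 = 0.4319, θ = 25.59°; offset = 16.8·tan 25.59° = 8.0455 m.
Layer 3: sin θ = 1747·sin 12.9°/628 = 0.6210, θ = 38.39°; offset = 19.4·tan 38.39° = 15.3722 m.
Σ offsets = 26.8990 m.

26.90 m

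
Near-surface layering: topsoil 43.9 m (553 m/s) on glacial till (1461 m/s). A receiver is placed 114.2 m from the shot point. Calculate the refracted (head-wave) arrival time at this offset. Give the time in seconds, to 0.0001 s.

t = x/V₂ + 2h·√(V₂²−V₁²)/(V₁V₂).
√(V₂²−V₁²) = √(1461²−553²) = 1352.3 m/s; delay term = 2·43.9·1352.3/(553·1461) = 0.14696 s.
t = 114.2/1461 + 0.14696 = 0.22512 s.

0.2251 s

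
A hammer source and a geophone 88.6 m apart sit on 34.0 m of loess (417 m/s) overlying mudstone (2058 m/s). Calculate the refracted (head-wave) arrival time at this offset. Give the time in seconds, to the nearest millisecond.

θ_c = arcsin(V₁/V₂) = arcsin(417/2058) = 11.69°, cos θ_c = 0.9793.
Intercept time tᵢ = 2h cos θ_c / V₁ = 2·34.0·0.9793/417 = 0.15969 s.
t = x/V₂ + tᵢ = 88.6/2058 + 0.15969 = 0.20274 s.

0.203 s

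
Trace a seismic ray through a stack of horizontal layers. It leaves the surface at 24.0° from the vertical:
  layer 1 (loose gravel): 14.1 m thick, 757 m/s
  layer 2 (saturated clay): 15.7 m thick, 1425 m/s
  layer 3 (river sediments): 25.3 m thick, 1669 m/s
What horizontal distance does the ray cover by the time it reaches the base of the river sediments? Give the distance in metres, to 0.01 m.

p = sin θ₁/V₁ = sin 24.0°/757 = 5.3730e-04 s/m is conserved through the stack.
Layer 1: θ = 24.00°; offset = 14.1·tan 24.00° = 6.2777 m.
Layer 2: sin θ = p·1425 = 0.7657 → θ = 49.97°; offset = 15.7·tan 49.97° = 18.6874 m.
Layer 3: sin θ = p·1669 = 0.8968 → θ = 63.73°; offset = 25.3·tan 63.73° = 51.2689 m.
Σ offsets = 76.2341 m.

76.23 m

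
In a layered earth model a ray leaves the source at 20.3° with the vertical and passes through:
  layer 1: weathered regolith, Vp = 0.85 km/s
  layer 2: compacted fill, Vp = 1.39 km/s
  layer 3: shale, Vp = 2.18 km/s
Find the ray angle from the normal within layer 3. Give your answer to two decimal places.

62.85°

Snell's law across each interface conserves sin θ / V, so sin θ_3 = V_3·sin θ₁/V₁.
sin θ_3 = 2.18 × sin 20.3° / 0.85 = 0.8898.
θ_3 = 62.85° from the vertical.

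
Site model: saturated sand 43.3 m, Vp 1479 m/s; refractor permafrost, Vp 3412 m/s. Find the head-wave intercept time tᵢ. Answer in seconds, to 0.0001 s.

tᵢ = 2h·√(V₂²−V₁²)/(V₁V₂).
√(V₂²−V₁²) = √(3412²−1479²) = 3074.8 m/s.
tᵢ = 2·43.3·3074.8/(1479·3412) = 0.05277 s.

0.0528 s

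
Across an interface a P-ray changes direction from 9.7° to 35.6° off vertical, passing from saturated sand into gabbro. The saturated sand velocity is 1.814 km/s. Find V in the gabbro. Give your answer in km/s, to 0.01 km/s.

Snell's law: sin 9.7°/V₁ = sin 35.6°/V₂.
V₂ = V₁·sin 35.6°/sin 9.7° = 1.814 × 3.4550 = 6.27 km/s.

6.27 km/s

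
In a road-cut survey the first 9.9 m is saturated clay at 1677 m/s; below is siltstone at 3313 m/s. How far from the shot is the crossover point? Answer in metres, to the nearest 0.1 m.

x_cross = 2h·√((V₂+V₁)/(V₂−V₁)).
(V₂+V₁)/(V₂−V₁) = (3313+1677)/(3313−1677) = 3.0501; √ = 1.7465.
x_cross = 2·9.9·1.7465 = 34.58 m.

34.6 m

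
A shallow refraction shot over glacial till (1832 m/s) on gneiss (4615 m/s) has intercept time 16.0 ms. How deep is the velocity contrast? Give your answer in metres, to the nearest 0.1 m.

16.0 m

h = tᵢ·V₁·V₂ / (2·√(V₂²−V₁²)).
√(V₂²−V₁²) = √(4615² − 1832²) = 4235.8 m/s.
h = 0.016 s × 1832 × 4615 / (2 × 4235.8) = 15.97 m.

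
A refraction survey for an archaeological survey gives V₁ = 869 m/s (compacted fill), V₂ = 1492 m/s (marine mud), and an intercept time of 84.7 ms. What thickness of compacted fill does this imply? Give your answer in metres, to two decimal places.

θ_c = arcsin(869/1492) = 35.62°; cos θ_c = 0.8129.
tᵢ = 2h cos θ_c/V₁ ⇒ h = tᵢ·V₁/(2 cos θ_c) = 0.0847·869/(2·0.8129) = 45.27 m.

45.27 m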